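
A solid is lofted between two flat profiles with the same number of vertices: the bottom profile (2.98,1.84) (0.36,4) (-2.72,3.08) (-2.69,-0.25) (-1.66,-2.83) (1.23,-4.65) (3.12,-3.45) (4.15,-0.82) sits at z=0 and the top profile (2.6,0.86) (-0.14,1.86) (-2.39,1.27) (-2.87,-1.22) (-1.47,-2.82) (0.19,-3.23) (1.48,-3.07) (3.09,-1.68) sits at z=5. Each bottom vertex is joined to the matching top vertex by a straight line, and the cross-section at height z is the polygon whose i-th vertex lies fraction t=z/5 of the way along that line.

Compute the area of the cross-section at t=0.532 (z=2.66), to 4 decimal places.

Area at t=0.532: 30.7088

Cross-section at t=0.532: each vertex is (1-t)·p0[i] + t·p1[i].
  v1: (1-0.532)·(2.98,1.84) + 0.532·(2.6,0.86) = (2.7778,1.3186)
  v2: (1-0.532)·(0.36,4) + 0.532·(-0.14,1.86) = (0.0940,2.8615)
  v3: (1-0.532)·(-2.72,3.08) + 0.532·(-2.39,1.27) = (-2.5444,2.1171)
  v4: (1-0.532)·(-2.69,-0.25) + 0.532·(-2.87,-1.22) = (-2.7858,-0.7660)
  v5: (1-0.532)·(-1.66,-2.83) + 0.532·(-1.47,-2.82) = (-1.5589,-2.8247)
  v6: (1-0.532)·(1.23,-4.65) + 0.532·(0.19,-3.23) = (0.6767,-3.8946)
  v7: (1-0.532)·(3.12,-3.45) + 0.532·(1.48,-3.07) = (2.2475,-3.2478)
  v8: (1-0.532)·(4.15,-0.82) + 0.532·(3.09,-1.68) = (3.5861,-1.2775)
Shoelace sum Σ(x_i·y_{i+1} − x_{i+1}·y_i):
  i=1: 2.7778·2.8615 − 0.0940·1.3186 = +7.8249 (running +7.8249)
  i=2: 0.0940·2.1171 − -2.5444·2.8615 = +7.4800 (running +15.3049)
  i=3: -2.5444·-0.7660 − -2.7858·2.1171 = +7.8468 (running +23.1517)
  i=4: -2.7858·-2.8247 − -1.5589·-0.7660 = +6.6747 (running +29.8264)
  i=5: -1.5589·-3.8946 − 0.6767·-2.8247 = +7.9828 (running +37.8092)
  i=6: 0.6767·-3.2478 − 2.2475·-3.8946 = +6.5552 (running +44.3644)
  i=7: 2.2475·-1.2775 − 3.5861·-3.2478 = +8.7758 (running +53.1402)
  i=8: 3.5861·1.3186 − 2.7778·-1.2775 = +8.2775 (running +61.4177)
Area = |Σ|/2 = |61.4177|/2 = 30.7088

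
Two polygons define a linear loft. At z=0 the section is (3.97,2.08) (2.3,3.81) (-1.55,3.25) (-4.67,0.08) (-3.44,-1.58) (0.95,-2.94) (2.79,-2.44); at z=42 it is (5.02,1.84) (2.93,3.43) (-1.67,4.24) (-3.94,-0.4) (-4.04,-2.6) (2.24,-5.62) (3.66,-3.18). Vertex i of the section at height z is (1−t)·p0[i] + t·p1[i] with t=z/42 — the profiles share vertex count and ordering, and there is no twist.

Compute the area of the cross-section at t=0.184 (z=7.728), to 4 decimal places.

Cross-section at t=0.184: each vertex is (1-t)·p0[i] + t·p1[i].
  v1: (1-0.184)·(3.97,2.08) + 0.184·(5.02,1.84) = (4.1632,2.0358)
  v2: (1-0.184)·(2.3,3.81) + 0.184·(2.93,3.43) = (2.4159,3.7401)
  v3: (1-0.184)·(-1.55,3.25) + 0.184·(-1.67,4.24) = (-1.5721,3.4322)
  v4: (1-0.184)·(-4.67,0.08) + 0.184·(-3.94,-0.4) = (-4.5357,-0.0083)
  v5: (1-0.184)·(-3.44,-1.58) + 0.184·(-4.04,-2.6) = (-3.5504,-1.7677)
  v6: (1-0.184)·(0.95,-2.94) + 0.184·(2.24,-5.62) = (1.1874,-3.4331)
  v7: (1-0.184)·(2.79,-2.44) + 0.184·(3.66,-3.18) = (2.9501,-2.5762)
Shoelace sum Σ(x_i·y_{i+1} − x_{i+1}·y_i):
  i=1: 4.1632·3.7401 − 2.4159·2.0358 = +10.6523 (running +10.6523)
  i=2: 2.4159·3.4322 − -1.5721·3.7401 = +14.1715 (running +24.8238)
  i=3: -1.5721·-0.0083 − -4.5357·3.4322 = +15.5803 (running +40.4041)
  i=4: -4.5357·-1.7677 − -3.5504·-0.0083 = +7.9881 (running +48.3922)
  i=5: -3.5504·-3.4331 − 1.1874·-1.7677 = +14.2878 (running +62.6800)
  i=6: 1.1874·-2.5762 − 2.9501·-3.4331 = +7.0691 (running +69.7491)
  i=7: 2.9501·2.0358 − 4.1632·-2.5762 = +16.7310 (running +86.4801)
Area = |Σ|/2 = |86.4801|/2 = 43.2400

Area at t=0.184: 43.2400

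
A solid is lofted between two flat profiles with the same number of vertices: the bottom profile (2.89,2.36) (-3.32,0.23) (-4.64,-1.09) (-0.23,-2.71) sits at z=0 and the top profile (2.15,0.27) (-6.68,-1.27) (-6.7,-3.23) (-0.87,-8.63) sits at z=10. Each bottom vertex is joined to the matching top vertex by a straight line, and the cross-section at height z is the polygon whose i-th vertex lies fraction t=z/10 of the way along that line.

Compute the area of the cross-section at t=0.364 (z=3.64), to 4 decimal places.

Area at t=0.364: 25.2946

Cross-section at t=0.364: each vertex is (1-t)·p0[i] + t·p1[i].
  v1: (1-0.364)·(2.89,2.36) + 0.364·(2.15,0.27) = (2.6206,1.5992)
  v2: (1-0.364)·(-3.32,0.23) + 0.364·(-6.68,-1.27) = (-4.5430,-0.3160)
  v3: (1-0.364)·(-4.64,-1.09) + 0.364·(-6.7,-3.23) = (-5.3898,-1.8690)
  v4: (1-0.364)·(-0.23,-2.71) + 0.364·(-0.87,-8.63) = (-0.4630,-4.8649)
Shoelace sum Σ(x_i·y_{i+1} − x_{i+1}·y_i):
  i=1: 2.6206·-0.3160 − -4.5430·1.5992 = +6.4373 (running +6.4373)
  i=2: -4.5430·-1.8690 − -5.3898·-0.3160 = +6.7876 (running +13.2249)
  i=3: -5.3898·-4.8649 − -0.4630·-1.8690 = +25.3557 (running +38.5805)
  i=4: -0.4630·1.5992 − 2.6206·-4.8649 = +12.0087 (running +50.5892)
Area = |Σ|/2 = |50.5892|/2 = 25.2946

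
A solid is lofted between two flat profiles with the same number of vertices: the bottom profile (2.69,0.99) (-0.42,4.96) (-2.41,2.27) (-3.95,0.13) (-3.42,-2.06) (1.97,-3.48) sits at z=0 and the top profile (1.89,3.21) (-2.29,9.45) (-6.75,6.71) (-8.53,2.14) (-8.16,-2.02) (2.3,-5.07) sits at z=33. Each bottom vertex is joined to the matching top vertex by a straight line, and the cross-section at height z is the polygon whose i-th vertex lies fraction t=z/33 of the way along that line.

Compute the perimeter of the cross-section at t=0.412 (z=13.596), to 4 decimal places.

Cross-section at t=0.412: each vertex is (1-t)·p0[i] + t·p1[i].
  v1: (1-0.412)·(2.69,0.99) + 0.412·(1.89,3.21) = (2.3604,1.9046)
  v2: (1-0.412)·(-0.42,4.96) + 0.412·(-2.29,9.45) = (-1.1904,6.8099)
  v3: (1-0.412)·(-2.41,2.27) + 0.412·(-6.75,6.71) = (-4.1981,4.0993)
  v4: (1-0.412)·(-3.95,0.13) + 0.412·(-8.53,2.14) = (-5.8370,0.9581)
  v5: (1-0.412)·(-3.42,-2.06) + 0.412·(-8.16,-2.02) = (-5.3729,-2.0435)
  v6: (1-0.412)·(1.97,-3.48) + 0.412·(2.3,-5.07) = (2.1060,-4.1351)
Perimeter = Σ |v_{i+1} − v_i|:
  edge 1→2: √(-3.5508² + 4.9052²) = 6.0556 (running 6.0556)
  edge 2→3: √(-3.0076² + -2.7106²) = 4.0489 (running 10.1044)
  edge 3→4: √(-1.6389² + -3.1412²) = 3.5430 (running 13.6474)
  edge 4→5: √(0.4641² + -3.0016²) = 3.0373 (running 16.6847)
  edge 5→6: √(7.4788² + -2.0916²) = 7.7658 (running 24.4505)
  edge 6→1: √(0.2544² + 6.0397²) = 6.0451 (running 30.4956)
Perimeter = 30.4956

Perimeter at t=0.412: 30.4956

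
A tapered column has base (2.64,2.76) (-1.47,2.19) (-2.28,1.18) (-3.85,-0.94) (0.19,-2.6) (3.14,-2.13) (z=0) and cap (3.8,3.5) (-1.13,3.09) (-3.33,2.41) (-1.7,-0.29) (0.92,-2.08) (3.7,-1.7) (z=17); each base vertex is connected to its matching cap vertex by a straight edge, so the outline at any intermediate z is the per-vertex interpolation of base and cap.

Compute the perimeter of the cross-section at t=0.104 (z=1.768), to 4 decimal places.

Perimeter at t=0.104: 20.2502

Cross-section at t=0.104: each vertex is (1-t)·p0[i] + t·p1[i].
  v1: (1-0.104)·(2.64,2.76) + 0.104·(3.8,3.5) = (2.7606,2.8370)
  v2: (1-0.104)·(-1.47,2.19) + 0.104·(-1.13,3.09) = (-1.4346,2.2836)
  v3: (1-0.104)·(-2.28,1.18) + 0.104·(-3.33,2.41) = (-2.3892,1.3079)
  v4: (1-0.104)·(-3.85,-0.94) + 0.104·(-1.7,-0.29) = (-3.6264,-0.8724)
  v5: (1-0.104)·(0.19,-2.6) + 0.104·(0.92,-2.08) = (0.2659,-2.5459)
  v6: (1-0.104)·(3.14,-2.13) + 0.104·(3.7,-1.7) = (3.1982,-2.0853)
Perimeter = Σ |v_{i+1} − v_i|:
  edge 1→2: √(-4.1953² + -0.5534²) = 4.2316 (running 4.2316)
  edge 2→3: √(-0.9546² + -0.9757²) = 1.3650 (running 5.5966)
  edge 3→4: √(-1.2372² + -2.1803²) = 2.5069 (running 8.1035)
  edge 4→5: √(3.8923² + -1.6735²) = 4.2368 (running 12.3403)
  edge 5→6: √(2.9323² + 0.4606²) = 2.9683 (running 15.3086)
  edge 6→1: √(-0.4376² + 4.9222²) = 4.9417 (running 20.2502)
Perimeter = 20.2502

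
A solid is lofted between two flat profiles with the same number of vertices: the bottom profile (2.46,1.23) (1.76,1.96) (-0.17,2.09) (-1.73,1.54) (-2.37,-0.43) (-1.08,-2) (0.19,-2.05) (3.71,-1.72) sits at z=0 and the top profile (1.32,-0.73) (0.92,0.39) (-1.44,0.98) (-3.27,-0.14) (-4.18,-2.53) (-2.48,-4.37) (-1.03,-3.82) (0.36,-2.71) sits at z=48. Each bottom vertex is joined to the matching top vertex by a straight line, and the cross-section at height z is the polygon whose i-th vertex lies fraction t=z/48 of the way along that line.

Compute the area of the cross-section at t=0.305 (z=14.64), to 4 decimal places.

Area at t=0.305: 18.6628

Cross-section at t=0.305: each vertex is (1-t)·p0[i] + t·p1[i].
  v1: (1-0.305)·(2.46,1.23) + 0.305·(1.32,-0.73) = (2.1123,0.6322)
  v2: (1-0.305)·(1.76,1.96) + 0.305·(0.92,0.39) = (1.5038,1.4811)
  v3: (1-0.305)·(-0.17,2.09) + 0.305·(-1.44,0.98) = (-0.5574,1.7514)
  v4: (1-0.305)·(-1.73,1.54) + 0.305·(-3.27,-0.14) = (-2.1997,1.0276)
  v5: (1-0.305)·(-2.37,-0.43) + 0.305·(-4.18,-2.53) = (-2.9221,-1.0705)
  v6: (1-0.305)·(-1.08,-2) + 0.305·(-2.48,-4.37) = (-1.5070,-2.7229)
  v7: (1-0.305)·(0.19,-2.05) + 0.305·(-1.03,-3.82) = (-0.1821,-2.5899)
  v8: (1-0.305)·(3.71,-1.72) + 0.305·(0.36,-2.71) = (2.6883,-2.0219)
Shoelace sum Σ(x_i·y_{i+1} − x_{i+1}·y_i):
  i=1: 2.1123·1.4811 − 1.5038·0.6322 = +2.1779 (running +2.1779)
  i=2: 1.5038·1.7514 − -0.5574·1.4811 = +3.4593 (running +5.6373)
  i=3: -0.5574·1.0276 − -2.1997·1.7514 = +3.2799 (running +8.9172)
  i=4: -2.1997·-1.0705 − -2.9221·1.0276 = +5.3575 (running +14.2747)
  i=5: -2.9221·-2.7229 − -1.5070·-1.0705 = +6.3431 (running +20.6177)
  i=6: -1.5070·-2.5899 − -0.1821·-2.7229 = +3.4071 (running +24.0248)
  i=7: -0.1821·-2.0219 − 2.6883·-2.5899 = +7.3304 (running +31.3552)
  i=8: 2.6883·0.6322 − 2.1123·-2.0219 = +5.9705 (running +37.3257)
Area = |Σ|/2 = |37.3257|/2 = 18.6628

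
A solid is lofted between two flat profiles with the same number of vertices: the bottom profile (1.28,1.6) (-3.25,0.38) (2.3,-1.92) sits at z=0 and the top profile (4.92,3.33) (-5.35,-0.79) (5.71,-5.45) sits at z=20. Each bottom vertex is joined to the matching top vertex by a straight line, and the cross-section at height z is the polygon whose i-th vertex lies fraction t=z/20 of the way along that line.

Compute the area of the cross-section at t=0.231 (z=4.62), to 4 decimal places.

Cross-section at t=0.231: each vertex is (1-t)·p0[i] + t·p1[i].
  v1: (1-0.231)·(1.28,1.6) + 0.231·(4.92,3.33) = (2.1208,1.9996)
  v2: (1-0.231)·(-3.25,0.38) + 0.231·(-5.35,-0.79) = (-3.7351,0.1097)
  v3: (1-0.231)·(2.3,-1.92) + 0.231·(5.71,-5.45) = (3.0877,-2.7354)
Shoelace sum Σ(x_i·y_{i+1} − x_{i+1}·y_i):
  i=1: 2.1208·0.1097 − -3.7351·1.9996 = +7.7015 (running +7.7015)
  i=2: -3.7351·-2.7354 − 3.0877·0.1097 = +9.8783 (running +17.5798)
  i=3: 3.0877·1.9996 − 2.1208·-2.7354 = +11.9757 (running +29.5555)
Area = |Σ|/2 = |29.5555|/2 = 14.7778

Area at t=0.231: 14.7778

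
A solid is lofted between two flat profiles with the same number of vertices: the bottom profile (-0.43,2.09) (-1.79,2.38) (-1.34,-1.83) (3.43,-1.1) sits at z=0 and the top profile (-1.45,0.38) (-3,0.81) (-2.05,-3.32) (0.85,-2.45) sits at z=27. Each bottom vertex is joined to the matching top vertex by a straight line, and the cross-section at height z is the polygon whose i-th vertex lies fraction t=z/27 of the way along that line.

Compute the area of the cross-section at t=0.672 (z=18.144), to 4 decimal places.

Area at t=0.672: 9.2780

Cross-section at t=0.672: each vertex is (1-t)·p0[i] + t·p1[i].
  v1: (1-0.672)·(-0.43,2.09) + 0.672·(-1.45,0.38) = (-1.1154,0.9409)
  v2: (1-0.672)·(-1.79,2.38) + 0.672·(-3,0.81) = (-2.6031,1.3250)
  v3: (1-0.672)·(-1.34,-1.83) + 0.672·(-2.05,-3.32) = (-1.8171,-2.8313)
  v4: (1-0.672)·(3.43,-1.1) + 0.672·(0.85,-2.45) = (1.6962,-2.0072)
Shoelace sum Σ(x_i·y_{i+1} − x_{i+1}·y_i):
  i=1: -1.1154·1.3250 − -2.6031·0.9409 = +0.9713 (running +0.9713)
  i=2: -2.6031·-2.8313 − -1.8171·1.3250 = +9.7778 (running +10.7491)
  i=3: -1.8171·-2.0072 − 1.6962·-2.8313 = +8.4499 (running +19.1989)
  i=4: 1.6962·0.9409 − -1.1154·-2.0072 = -0.6430 (running +18.5560)
Area = |Σ|/2 = |18.5560|/2 = 9.2780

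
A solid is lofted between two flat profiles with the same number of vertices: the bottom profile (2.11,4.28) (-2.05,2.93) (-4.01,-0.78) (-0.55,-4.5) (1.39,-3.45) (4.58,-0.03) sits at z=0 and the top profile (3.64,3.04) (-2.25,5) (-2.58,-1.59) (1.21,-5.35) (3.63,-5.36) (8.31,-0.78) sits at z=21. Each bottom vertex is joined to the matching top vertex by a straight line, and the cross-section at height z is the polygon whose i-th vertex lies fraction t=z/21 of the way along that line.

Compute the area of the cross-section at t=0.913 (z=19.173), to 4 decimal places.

Cross-section at t=0.913: each vertex is (1-t)·p0[i] + t·p1[i].
  v1: (1-0.913)·(2.11,4.28) + 0.913·(3.64,3.04) = (3.5069,3.1479)
  v2: (1-0.913)·(-2.05,2.93) + 0.913·(-2.25,5) = (-2.2326,4.8199)
  v3: (1-0.913)·(-4.01,-0.78) + 0.913·(-2.58,-1.59) = (-2.7044,-1.5195)
  v4: (1-0.913)·(-0.55,-4.5) + 0.913·(1.21,-5.35) = (1.0569,-5.2760)
  v5: (1-0.913)·(1.39,-3.45) + 0.913·(3.63,-5.36) = (3.4351,-5.1938)
  v6: (1-0.913)·(4.58,-0.03) + 0.913·(8.31,-0.78) = (7.9855,-0.7147)
Shoelace sum Σ(x_i·y_{i+1} − x_{i+1}·y_i):
  i=1: 3.5069·4.8199 − -2.2326·3.1479 = +23.9309 (running +23.9309)
  i=2: -2.2326·-1.5195 − -2.7044·4.8199 = +16.4275 (running +40.3584)
  i=3: -2.7044·-5.2760 − 1.0569·-1.5195 = +15.8746 (running +56.2329)
  i=4: 1.0569·-5.1938 − 3.4351·-5.2760 = +12.6346 (running +68.8675)
  i=5: 3.4351·-0.7147 − 7.9855·-5.1938 = +39.0200 (running +107.8876)
  i=6: 7.9855·3.1479 − 3.5069·-0.7147 = +27.6439 (running +135.5315)
Area = |Σ|/2 = |135.5315|/2 = 67.7657

Area at t=0.913: 67.7657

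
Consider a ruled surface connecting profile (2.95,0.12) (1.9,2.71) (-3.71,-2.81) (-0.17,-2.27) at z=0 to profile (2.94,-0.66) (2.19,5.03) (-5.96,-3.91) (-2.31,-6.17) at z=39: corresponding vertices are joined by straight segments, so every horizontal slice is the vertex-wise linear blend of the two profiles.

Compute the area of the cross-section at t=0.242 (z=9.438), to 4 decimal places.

Cross-section at t=0.242: each vertex is (1-t)·p0[i] + t·p1[i].
  v1: (1-0.242)·(2.95,0.12) + 0.242·(2.94,-0.66) = (2.9476,-0.0688)
  v2: (1-0.242)·(1.9,2.71) + 0.242·(2.19,5.03) = (1.9702,3.2714)
  v3: (1-0.242)·(-3.71,-2.81) + 0.242·(-5.96,-3.91) = (-4.2545,-3.0762)
  v4: (1-0.242)·(-0.17,-2.27) + 0.242·(-2.31,-6.17) = (-0.6879,-3.2138)
Shoelace sum Σ(x_i·y_{i+1} − x_{i+1}·y_i):
  i=1: 2.9476·3.2714 − 1.9702·-0.0688 = +9.7783 (running +9.7783)
  i=2: 1.9702·-3.0762 − -4.2545·3.2714 = +7.8577 (running +17.6360)
  i=3: -4.2545·-3.2138 − -0.6879·-3.0762 = +11.5571 (running +29.1930)
  i=4: -0.6879·-0.0688 − 2.9476·-3.2138 = +9.5202 (running +38.7133)
Area = |Σ|/2 = |38.7133|/2 = 19.3566

Area at t=0.242: 19.3566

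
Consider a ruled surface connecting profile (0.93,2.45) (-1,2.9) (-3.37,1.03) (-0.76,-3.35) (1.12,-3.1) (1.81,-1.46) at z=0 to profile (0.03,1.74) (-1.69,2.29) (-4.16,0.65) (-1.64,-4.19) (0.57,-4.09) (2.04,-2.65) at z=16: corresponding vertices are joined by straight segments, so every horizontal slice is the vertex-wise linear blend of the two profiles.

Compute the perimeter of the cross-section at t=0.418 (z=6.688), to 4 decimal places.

Perimeter at t=0.418: 18.3595

Cross-section at t=0.418: each vertex is (1-t)·p0[i] + t·p1[i].
  v1: (1-0.418)·(0.93,2.45) + 0.418·(0.03,1.74) = (0.5538,2.1532)
  v2: (1-0.418)·(-1,2.9) + 0.418·(-1.69,2.29) = (-1.2884,2.6450)
  v3: (1-0.418)·(-3.37,1.03) + 0.418·(-4.16,0.65) = (-3.7002,0.8712)
  v4: (1-0.418)·(-0.76,-3.35) + 0.418·(-1.64,-4.19) = (-1.1278,-3.7011)
  v5: (1-0.418)·(1.12,-3.1) + 0.418·(0.57,-4.09) = (0.8901,-3.5138)
  v6: (1-0.418)·(1.81,-1.46) + 0.418·(2.04,-2.65) = (1.9061,-1.9574)
Perimeter = Σ |v_{i+1} − v_i|:
  edge 1→2: √(-1.8422² + 0.4918²) = 1.9067 (running 1.9067)
  edge 2→3: √(-2.4118² + -1.7739²) = 2.9939 (running 4.9006)
  edge 3→4: √(2.5724² + -4.5723²) = 5.2462 (running 10.1468)
  edge 4→5: √(2.0179² + 0.1873²) = 2.0266 (running 12.1735)
  edge 5→6: √(1.0160² + 1.5564²) = 1.8587 (running 14.0321)
  edge 6→1: √(-1.3523² + 4.1106²) = 4.3274 (running 18.3595)
Perimeter = 18.3595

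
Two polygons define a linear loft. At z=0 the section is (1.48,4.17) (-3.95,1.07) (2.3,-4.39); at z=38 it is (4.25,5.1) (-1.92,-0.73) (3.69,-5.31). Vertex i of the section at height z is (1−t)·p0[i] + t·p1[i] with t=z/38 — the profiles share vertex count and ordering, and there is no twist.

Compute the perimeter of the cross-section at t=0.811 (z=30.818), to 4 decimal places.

Cross-section at t=0.811: each vertex is (1-t)·p0[i] + t·p1[i].
  v1: (1-0.811)·(1.48,4.17) + 0.811·(4.25,5.1) = (3.7265,4.9242)
  v2: (1-0.811)·(-3.95,1.07) + 0.811·(-1.92,-0.73) = (-2.3037,-0.3898)
  v3: (1-0.811)·(2.3,-4.39) + 0.811·(3.69,-5.31) = (3.4273,-5.1361)
Perimeter = Σ |v_{i+1} − v_i|:
  edge 1→2: √(-6.0301² + -5.3140²) = 8.0375 (running 8.0375)
  edge 2→3: √(5.7310² + -4.7463²) = 7.4412 (running 15.4787)
  edge 3→1: √(0.2992² + 10.0603²) = 10.0648 (running 25.5435)
Perimeter = 25.5435

Perimeter at t=0.811: 25.5435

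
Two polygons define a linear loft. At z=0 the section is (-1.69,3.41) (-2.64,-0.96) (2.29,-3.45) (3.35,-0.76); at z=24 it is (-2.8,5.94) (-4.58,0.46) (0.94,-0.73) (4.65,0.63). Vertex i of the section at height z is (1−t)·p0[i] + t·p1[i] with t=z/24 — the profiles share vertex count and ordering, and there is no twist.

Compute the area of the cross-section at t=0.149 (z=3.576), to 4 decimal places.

Cross-section at t=0.149: each vertex is (1-t)·p0[i] + t·p1[i].
  v1: (1-0.149)·(-1.69,3.41) + 0.149·(-2.8,5.94) = (-1.8554,3.7870)
  v2: (1-0.149)·(-2.64,-0.96) + 0.149·(-4.58,0.46) = (-2.9291,-0.7484)
  v3: (1-0.149)·(2.29,-3.45) + 0.149·(0.94,-0.73) = (2.0888,-3.0447)
  v4: (1-0.149)·(3.35,-0.76) + 0.149·(4.65,0.63) = (3.5437,-0.5529)
Shoelace sum Σ(x_i·y_{i+1} − x_{i+1}·y_i):
  i=1: -1.8554·-0.7484 − -2.9291·3.7870 = +12.4809 (running +12.4809)
  i=2: -2.9291·-3.0447 − 2.0888·-0.7484 = +10.4815 (running +22.9624)
  i=3: 2.0888·-0.5529 − 3.5437·-3.0447 = +9.6347 (running +32.5970)
  i=4: 3.5437·3.7870 − -1.8554·-0.5529 = +12.3941 (running +44.9911)
Area = |Σ|/2 = |44.9911|/2 = 22.4956

Area at t=0.149: 22.4956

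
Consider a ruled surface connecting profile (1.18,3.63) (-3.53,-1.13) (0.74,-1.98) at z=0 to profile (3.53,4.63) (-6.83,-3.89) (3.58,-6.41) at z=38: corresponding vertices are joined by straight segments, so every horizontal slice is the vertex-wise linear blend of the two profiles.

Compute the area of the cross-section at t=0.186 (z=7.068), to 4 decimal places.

Area at t=0.186: 18.1162

Cross-section at t=0.186: each vertex is (1-t)·p0[i] + t·p1[i].
  v1: (1-0.186)·(1.18,3.63) + 0.186·(3.53,4.63) = (1.6171,3.8160)
  v2: (1-0.186)·(-3.53,-1.13) + 0.186·(-6.83,-3.89) = (-4.1438,-1.6434)
  v3: (1-0.186)·(0.74,-1.98) + 0.186·(3.58,-6.41) = (1.2682,-2.8040)
Shoelace sum Σ(x_i·y_{i+1} − x_{i+1}·y_i):
  i=1: 1.6171·-1.6434 − -4.1438·3.8160 = +13.1553 (running +13.1553)
  i=2: -4.1438·-2.8040 − 1.2682·-1.6434 = +13.7033 (running +26.8586)
  i=3: 1.2682·3.8160 − 1.6171·-2.8040 = +9.3739 (running +36.2325)
Area = |Σ|/2 = |36.2325|/2 = 18.1162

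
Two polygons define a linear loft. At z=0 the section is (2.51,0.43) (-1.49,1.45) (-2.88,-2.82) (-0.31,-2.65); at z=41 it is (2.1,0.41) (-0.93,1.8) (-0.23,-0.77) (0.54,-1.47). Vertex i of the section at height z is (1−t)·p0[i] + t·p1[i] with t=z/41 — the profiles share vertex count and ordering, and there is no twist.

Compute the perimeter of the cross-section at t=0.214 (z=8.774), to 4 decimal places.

Cross-section at t=0.214: each vertex is (1-t)·p0[i] + t·p1[i].
  v1: (1-0.214)·(2.51,0.43) + 0.214·(2.1,0.41) = (2.4223,0.4257)
  v2: (1-0.214)·(-1.49,1.45) + 0.214·(-0.93,1.8) = (-1.3702,1.5249)
  v3: (1-0.214)·(-2.88,-2.82) + 0.214·(-0.23,-0.77) = (-2.3129,-2.3813)
  v4: (1-0.214)·(-0.31,-2.65) + 0.214·(0.54,-1.47) = (-0.1281,-2.3975)
Perimeter = Σ |v_{i+1} − v_i|:
  edge 1→2: √(-3.7924² + 1.0992²) = 3.9485 (running 3.9485)
  edge 2→3: √(-0.9427² + -3.9062²) = 4.0184 (running 7.9669)
  edge 3→4: √(2.1848² + -0.0162²) = 2.1849 (running 10.1517)
  edge 4→1: √(2.5504² + 2.8232²) = 3.8046 (running 13.9563)
Perimeter = 13.9563

Perimeter at t=0.214: 13.9563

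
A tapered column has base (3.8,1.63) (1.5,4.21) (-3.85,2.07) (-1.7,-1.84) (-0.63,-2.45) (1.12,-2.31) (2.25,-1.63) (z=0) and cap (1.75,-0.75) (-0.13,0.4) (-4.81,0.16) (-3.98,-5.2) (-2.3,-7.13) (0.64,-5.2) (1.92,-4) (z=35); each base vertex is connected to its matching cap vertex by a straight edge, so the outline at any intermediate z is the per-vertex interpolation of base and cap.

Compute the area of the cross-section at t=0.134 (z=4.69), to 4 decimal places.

Cross-section at t=0.134: each vertex is (1-t)·p0[i] + t·p1[i].
  v1: (1-0.134)·(3.8,1.63) + 0.134·(1.75,-0.75) = (3.5253,1.3111)
  v2: (1-0.134)·(1.5,4.21) + 0.134·(-0.13,0.4) = (1.2816,3.6995)
  v3: (1-0.134)·(-3.85,2.07) + 0.134·(-4.81,0.16) = (-3.9786,1.8141)
  v4: (1-0.134)·(-1.7,-1.84) + 0.134·(-3.98,-5.2) = (-2.0055,-2.2902)
  v5: (1-0.134)·(-0.63,-2.45) + 0.134·(-2.3,-7.13) = (-0.8538,-3.0771)
  v6: (1-0.134)·(1.12,-2.31) + 0.134·(0.64,-5.2) = (1.0557,-2.6973)
  v7: (1-0.134)·(2.25,-1.63) + 0.134·(1.92,-4) = (2.2058,-1.9476)
Shoelace sum Σ(x_i·y_{i+1} − x_{i+1}·y_i):
  i=1: 3.5253·3.6995 − 1.2816·1.3111 = +11.3615 (running +11.3615)
  i=2: 1.2816·1.8141 − -3.9786·3.6995 = +17.0437 (running +28.4051)
  i=3: -3.9786·-2.2902 − -2.0055·1.8141 = +12.7502 (running +41.1553)
  i=4: -2.0055·-3.0771 − -0.8538·-2.2902 = +4.2159 (running +45.3712)
  i=5: -0.8538·-2.6973 − 1.0557·-3.0771 = +5.5513 (running +50.9225)
  i=6: 1.0557·-1.9476 − 2.2058·-2.6973 = +3.8935 (running +54.8160)
  i=7: 2.2058·1.3111 − 3.5253·-1.9476 = +9.7578 (running +64.5738)
Area = |Σ|/2 = |64.5738|/2 = 32.2869

Area at t=0.134: 32.2869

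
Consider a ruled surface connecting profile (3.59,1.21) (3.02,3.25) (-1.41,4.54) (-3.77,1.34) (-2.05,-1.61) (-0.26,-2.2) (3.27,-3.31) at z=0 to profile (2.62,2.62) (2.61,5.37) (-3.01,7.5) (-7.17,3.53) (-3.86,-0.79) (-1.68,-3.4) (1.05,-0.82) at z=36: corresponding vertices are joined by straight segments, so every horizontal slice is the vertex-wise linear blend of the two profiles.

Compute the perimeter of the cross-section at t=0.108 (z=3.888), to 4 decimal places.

Cross-section at t=0.108: each vertex is (1-t)·p0[i] + t·p1[i].
  v1: (1-0.108)·(3.59,1.21) + 0.108·(2.62,2.62) = (3.4852,1.3623)
  v2: (1-0.108)·(3.02,3.25) + 0.108·(2.61,5.37) = (2.9757,3.4790)
  v3: (1-0.108)·(-1.41,4.54) + 0.108·(-3.01,7.5) = (-1.5828,4.8597)
  v4: (1-0.108)·(-3.77,1.34) + 0.108·(-7.17,3.53) = (-4.1372,1.5765)
  v5: (1-0.108)·(-2.05,-1.61) + 0.108·(-3.86,-0.79) = (-2.2455,-1.5214)
  v6: (1-0.108)·(-0.26,-2.2) + 0.108·(-1.68,-3.4) = (-0.4134,-2.3296)
  v7: (1-0.108)·(3.27,-3.31) + 0.108·(1.05,-0.82) = (3.0302,-3.0411)
Perimeter = Σ |v_{i+1} − v_i|:
  edge 1→2: √(-0.5095² + 2.1167²) = 2.1771 (running 2.1771)
  edge 2→3: √(-4.5585² + 1.3807²) = 4.7630 (running 6.9402)
  edge 3→4: √(-2.5544² + -3.2832²) = 4.1598 (running 11.1000)
  edge 4→5: √(1.8917² + -3.0980²) = 3.6299 (running 14.7299)
  edge 5→6: √(1.8321² + -0.8082²) = 2.0024 (running 16.7323)
  edge 6→7: √(3.4436² + -0.7115²) = 3.5163 (running 20.2486)
  edge 7→1: √(0.4550² + 4.4034²) = 4.4268 (running 24.6754)
Perimeter = 24.6754

Perimeter at t=0.108: 24.6754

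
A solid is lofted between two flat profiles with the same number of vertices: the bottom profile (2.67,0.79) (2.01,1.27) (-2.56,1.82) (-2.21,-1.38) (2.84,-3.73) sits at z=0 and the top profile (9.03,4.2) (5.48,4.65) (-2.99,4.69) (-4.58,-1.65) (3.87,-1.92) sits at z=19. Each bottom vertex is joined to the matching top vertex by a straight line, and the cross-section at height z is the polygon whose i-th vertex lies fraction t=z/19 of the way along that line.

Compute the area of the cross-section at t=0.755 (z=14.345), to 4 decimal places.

Cross-section at t=0.755: each vertex is (1-t)·p0[i] + t·p1[i].
  v1: (1-0.755)·(2.67,0.79) + 0.755·(9.03,4.2) = (7.4718,3.3646)
  v2: (1-0.755)·(2.01,1.27) + 0.755·(5.48,4.65) = (4.6299,3.8219)
  v3: (1-0.755)·(-2.56,1.82) + 0.755·(-2.99,4.69) = (-2.8846,3.9869)
  v4: (1-0.755)·(-2.21,-1.38) + 0.755·(-4.58,-1.65) = (-3.9993,-1.5838)
  v5: (1-0.755)·(2.84,-3.73) + 0.755·(3.87,-1.92) = (3.6177,-2.3634)
Shoelace sum Σ(x_i·y_{i+1} − x_{i+1}·y_i):
  i=1: 7.4718·3.8219 − 4.6299·3.3646 = +12.9791 (running +12.9791)
  i=2: 4.6299·3.9869 − -2.8846·3.8219 = +29.4834 (running +42.4625)
  i=3: -2.8846·-1.5838 − -3.9993·3.9869 = +20.5137 (running +62.9761)
  i=4: -3.9993·-2.3634 − 3.6177·-1.5838 = +15.1821 (running +78.1582)
  i=5: 3.6177·3.3646 − 7.4718·-2.3634 = +29.8310 (running +107.9892)
Area = |Σ|/2 = |107.9892|/2 = 53.9946

Area at t=0.755: 53.9946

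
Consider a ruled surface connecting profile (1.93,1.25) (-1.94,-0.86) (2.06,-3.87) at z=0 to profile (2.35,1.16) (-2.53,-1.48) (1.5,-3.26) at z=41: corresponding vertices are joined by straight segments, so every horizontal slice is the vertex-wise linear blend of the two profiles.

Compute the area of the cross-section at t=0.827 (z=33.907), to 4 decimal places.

Cross-section at t=0.827: each vertex is (1-t)·p0[i] + t·p1[i].
  v1: (1-0.827)·(1.93,1.25) + 0.827·(2.35,1.16) = (2.2773,1.1756)
  v2: (1-0.827)·(-1.94,-0.86) + 0.827·(-2.53,-1.48) = (-2.4279,-1.3727)
  v3: (1-0.827)·(2.06,-3.87) + 0.827·(1.5,-3.26) = (1.5969,-3.3655)
Shoelace sum Σ(x_i·y_{i+1} − x_{i+1}·y_i):
  i=1: 2.2773·-1.3727 − -2.4279·1.1756 = -0.2720 (running -0.2720)
  i=2: -2.4279·-3.3655 − 1.5969·-1.3727 = +10.3634 (running +10.0914)
  i=3: 1.5969·1.1756 − 2.2773·-3.3655 = +9.5417 (running +19.6331)
Area = |Σ|/2 = |19.6331|/2 = 9.8165

Area at t=0.827: 9.8165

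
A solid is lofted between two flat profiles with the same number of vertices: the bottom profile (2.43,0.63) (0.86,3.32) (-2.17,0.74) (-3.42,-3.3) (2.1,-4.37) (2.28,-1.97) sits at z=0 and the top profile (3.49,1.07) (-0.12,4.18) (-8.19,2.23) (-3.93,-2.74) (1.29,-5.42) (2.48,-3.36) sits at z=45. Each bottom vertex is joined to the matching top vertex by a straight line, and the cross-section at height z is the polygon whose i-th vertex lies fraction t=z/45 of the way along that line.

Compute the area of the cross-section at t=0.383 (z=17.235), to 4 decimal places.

Cross-section at t=0.383: each vertex is (1-t)·p0[i] + t·p1[i].
  v1: (1-0.383)·(2.43,0.63) + 0.383·(3.49,1.07) = (2.8360,0.7985)
  v2: (1-0.383)·(0.86,3.32) + 0.383·(-0.12,4.18) = (0.4847,3.6494)
  v3: (1-0.383)·(-2.17,0.74) + 0.383·(-8.19,2.23) = (-4.4757,1.3107)
  v4: (1-0.383)·(-3.42,-3.3) + 0.383·(-3.93,-2.74) = (-3.6153,-3.0855)
  v5: (1-0.383)·(2.1,-4.37) + 0.383·(1.29,-5.42) = (1.7898,-4.7721)
  v6: (1-0.383)·(2.28,-1.97) + 0.383·(2.48,-3.36) = (2.3566,-2.5024)
Shoelace sum Σ(x_i·y_{i+1} − x_{i+1}·y_i):
  i=1: 2.8360·3.6494 − 0.4847·0.7985 = +9.9626 (running +9.9626)
  i=2: 0.4847·1.3107 − -4.4757·3.6494 = +16.9686 (running +26.9312)
  i=3: -4.4757·-3.0855 − -3.6153·1.3107 = +18.5482 (running +45.4794)
  i=4: -3.6153·-4.7721 − 1.7898·-3.0855 = +22.7753 (running +68.2547)
  i=5: 1.7898·-2.5024 − 2.3566·-4.7721 = +6.7674 (running +75.0221)
  i=6: 2.3566·0.7985 − 2.8360·-2.5024 = +8.9785 (running +84.0005)
Area = |Σ|/2 = |84.0005|/2 = 42.0003

Area at t=0.383: 42.0003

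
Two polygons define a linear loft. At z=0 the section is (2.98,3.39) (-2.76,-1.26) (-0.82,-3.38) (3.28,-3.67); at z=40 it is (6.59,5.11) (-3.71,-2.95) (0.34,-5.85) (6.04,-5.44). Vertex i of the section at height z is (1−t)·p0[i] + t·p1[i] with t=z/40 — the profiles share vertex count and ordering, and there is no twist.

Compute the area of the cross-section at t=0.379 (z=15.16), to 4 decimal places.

Cross-section at t=0.379: each vertex is (1-t)·p0[i] + t·p1[i].
  v1: (1-0.379)·(2.98,3.39) + 0.379·(6.59,5.11) = (4.3482,4.0419)
  v2: (1-0.379)·(-2.76,-1.26) + 0.379·(-3.71,-2.95) = (-3.1200,-1.9005)
  v3: (1-0.379)·(-0.82,-3.38) + 0.379·(0.34,-5.85) = (-0.3804,-4.3161)
  v4: (1-0.379)·(3.28,-3.67) + 0.379·(6.04,-5.44) = (4.3260,-4.3408)
Shoelace sum Σ(x_i·y_{i+1} − x_{i+1}·y_i):
  i=1: 4.3482·-1.9005 − -3.1200·4.0419 = +4.3471 (running +4.3471)
  i=2: -3.1200·-4.3161 − -0.3804·-1.9005 = +12.7437 (running +17.0908)
  i=3: -0.3804·-4.3408 − 4.3260·-4.3161 = +20.3228 (running +37.4136)
  i=4: 4.3260·4.0419 − 4.3482·-4.3408 = +36.3601 (running +73.7737)
Area = |Σ|/2 = |73.7737|/2 = 36.8868

Area at t=0.379: 36.8868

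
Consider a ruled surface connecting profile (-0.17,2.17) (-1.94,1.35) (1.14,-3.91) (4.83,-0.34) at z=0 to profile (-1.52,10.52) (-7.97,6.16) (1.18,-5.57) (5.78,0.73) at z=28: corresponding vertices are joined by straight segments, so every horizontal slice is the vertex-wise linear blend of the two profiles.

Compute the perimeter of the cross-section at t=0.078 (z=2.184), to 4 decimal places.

Perimeter at t=0.078: 20.5311

Cross-section at t=0.078: each vertex is (1-t)·p0[i] + t·p1[i].
  v1: (1-0.078)·(-0.17,2.17) + 0.078·(-1.52,10.52) = (-0.2753,2.8213)
  v2: (1-0.078)·(-1.94,1.35) + 0.078·(-7.97,6.16) = (-2.4103,1.7252)
  v3: (1-0.078)·(1.14,-3.91) + 0.078·(1.18,-5.57) = (1.1431,-4.0395)
  v4: (1-0.078)·(4.83,-0.34) + 0.078·(5.78,0.73) = (4.9041,-0.2565)
Perimeter = Σ |v_{i+1} − v_i|:
  edge 1→2: √(-2.1350² + -1.0961²) = 2.4000 (running 2.4000)
  edge 2→3: √(3.5535² + -5.7647²) = 6.7719 (running 9.1719)
  edge 3→4: √(3.7610² + 3.7829²) = 5.3344 (running 14.5062)
  edge 4→1: √(-5.1794² + 3.0778²) = 6.0249 (running 20.5311)
Perimeter = 20.5311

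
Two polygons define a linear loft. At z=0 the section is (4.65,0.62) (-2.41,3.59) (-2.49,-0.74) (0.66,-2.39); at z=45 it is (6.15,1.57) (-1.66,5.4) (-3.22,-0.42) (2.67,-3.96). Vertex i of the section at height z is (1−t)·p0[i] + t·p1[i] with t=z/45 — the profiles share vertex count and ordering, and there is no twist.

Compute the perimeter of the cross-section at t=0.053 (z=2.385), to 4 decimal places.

Cross-section at t=0.053: each vertex is (1-t)·p0[i] + t·p1[i].
  v1: (1-0.053)·(4.65,0.62) + 0.053·(6.15,1.57) = (4.7295,0.6704)
  v2: (1-0.053)·(-2.41,3.59) + 0.053·(-1.66,5.4) = (-2.3702,3.6859)
  v3: (1-0.053)·(-2.49,-0.74) + 0.053·(-3.22,-0.42) = (-2.5287,-0.7230)
  v4: (1-0.053)·(0.66,-2.39) + 0.053·(2.67,-3.96) = (0.7665,-2.4732)
Perimeter = Σ |v_{i+1} − v_i|:
  edge 1→2: √(-7.0998² + 3.0156²) = 7.7136 (running 7.7136)
  edge 2→3: √(-0.1584² + -4.4090²) = 4.4118 (running 12.1255)
  edge 3→4: √(3.2952² + -1.7502²) = 3.7312 (running 15.8566)
  edge 4→1: √(3.9630² + 3.1436²) = 5.0584 (running 20.9150)
Perimeter = 20.9150

Perimeter at t=0.053: 20.9150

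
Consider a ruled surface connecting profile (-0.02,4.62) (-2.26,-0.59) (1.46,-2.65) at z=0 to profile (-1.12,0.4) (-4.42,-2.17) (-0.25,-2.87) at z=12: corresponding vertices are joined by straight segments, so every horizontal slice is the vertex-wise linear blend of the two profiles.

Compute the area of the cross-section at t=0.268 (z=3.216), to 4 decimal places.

Cross-section at t=0.268: each vertex is (1-t)·p0[i] + t·p1[i].
  v1: (1-0.268)·(-0.02,4.62) + 0.268·(-1.12,0.4) = (-0.3148,3.4890)
  v2: (1-0.268)·(-2.26,-0.59) + 0.268·(-4.42,-2.17) = (-2.8389,-1.0134)
  v3: (1-0.268)·(1.46,-2.65) + 0.268·(-0.25,-2.87) = (1.0017,-2.7090)
Shoelace sum Σ(x_i·y_{i+1} − x_{i+1}·y_i):
  i=1: -0.3148·-1.0134 − -2.8389·3.4890 = +10.2240 (running +10.2240)
  i=2: -2.8389·-2.7090 − 1.0017·-1.0134 = +8.7056 (running +18.9296)
  i=3: 1.0017·3.4890 − -0.3148·-2.7090 = +2.6423 (running +21.5719)
Area = |Σ|/2 = |21.5719|/2 = 10.7859

Area at t=0.268: 10.7859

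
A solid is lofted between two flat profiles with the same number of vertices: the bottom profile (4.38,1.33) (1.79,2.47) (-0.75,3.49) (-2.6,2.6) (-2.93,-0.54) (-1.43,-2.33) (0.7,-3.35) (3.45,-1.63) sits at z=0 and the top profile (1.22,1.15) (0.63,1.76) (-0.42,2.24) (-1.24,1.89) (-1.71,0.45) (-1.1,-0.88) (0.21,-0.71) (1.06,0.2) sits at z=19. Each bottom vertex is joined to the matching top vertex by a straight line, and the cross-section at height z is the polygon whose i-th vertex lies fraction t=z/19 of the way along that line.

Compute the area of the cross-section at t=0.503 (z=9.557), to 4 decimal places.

Cross-section at t=0.503: each vertex is (1-t)·p0[i] + t·p1[i].
  v1: (1-0.503)·(4.38,1.33) + 0.503·(1.22,1.15) = (2.7905,1.2395)
  v2: (1-0.503)·(1.79,2.47) + 0.503·(0.63,1.76) = (1.2065,2.1129)
  v3: (1-0.503)·(-0.75,3.49) + 0.503·(-0.42,2.24) = (-0.5840,2.8613)
  v4: (1-0.503)·(-2.6,2.6) + 0.503·(-1.24,1.89) = (-1.9159,2.2429)
  v5: (1-0.503)·(-2.93,-0.54) + 0.503·(-1.71,0.45) = (-2.3163,-0.0420)
  v6: (1-0.503)·(-1.43,-2.33) + 0.503·(-1.1,-0.88) = (-1.2640,-1.6006)
  v7: (1-0.503)·(0.7,-3.35) + 0.503·(0.21,-0.71) = (0.4535,-2.0221)
  v8: (1-0.503)·(3.45,-1.63) + 0.503·(1.06,0.2) = (2.2478,-0.7095)
Shoelace sum Σ(x_i·y_{i+1} − x_{i+1}·y_i):
  i=1: 2.7905·2.1129 − 1.2065·1.2395 = +4.4006 (running +4.4006)
  i=2: 1.2065·2.8613 − -0.5840·2.1129 = +4.6861 (running +9.0867)
  i=3: -0.5840·2.2429 − -1.9159·2.8613 = +4.1721 (running +13.2587)
  i=4: -1.9159·-0.0420 − -2.3163·2.2429 = +5.2758 (running +18.5345)
  i=5: -2.3163·-1.6006 − -1.2640·-0.0420 = +3.6545 (running +22.1890)
  i=6: -1.2640·-2.0221 − 0.4535·-1.6006 = +3.2819 (running +25.4709)
  i=7: 0.4535·-0.7095 − 2.2478·-2.0221 = +4.2235 (running +29.6944)
  i=8: 2.2478·1.2395 − 2.7905·-0.7095 = +4.7660 (running +34.4604)
Area = |Σ|/2 = |34.4604|/2 = 17.2302

Area at t=0.503: 17.2302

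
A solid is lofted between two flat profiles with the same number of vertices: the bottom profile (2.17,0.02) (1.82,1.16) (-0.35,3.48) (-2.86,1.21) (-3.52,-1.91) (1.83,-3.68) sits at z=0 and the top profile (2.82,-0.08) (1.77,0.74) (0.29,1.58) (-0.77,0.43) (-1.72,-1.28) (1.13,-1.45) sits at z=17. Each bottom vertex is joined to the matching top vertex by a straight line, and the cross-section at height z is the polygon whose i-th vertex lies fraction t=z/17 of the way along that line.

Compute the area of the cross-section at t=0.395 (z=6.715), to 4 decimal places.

Cross-section at t=0.395: each vertex is (1-t)·p0[i] + t·p1[i].
  v1: (1-0.395)·(2.17,0.02) + 0.395·(2.82,-0.08) = (2.4267,-0.0195)
  v2: (1-0.395)·(1.82,1.16) + 0.395·(1.77,0.74) = (1.8003,0.9941)
  v3: (1-0.395)·(-0.35,3.48) + 0.395·(0.29,1.58) = (-0.0972,2.7295)
  v4: (1-0.395)·(-2.86,1.21) + 0.395·(-0.77,0.43) = (-2.0345,0.9019)
  v5: (1-0.395)·(-3.52,-1.91) + 0.395·(-1.72,-1.28) = (-2.8090,-1.6611)
  v6: (1-0.395)·(1.83,-3.68) + 0.395·(1.13,-1.45) = (1.5535,-2.7992)
Shoelace sum Σ(x_i·y_{i+1} − x_{i+1}·y_i):
  i=1: 2.4267·0.9941 − 1.8003·-0.0195 = +2.4475 (running +2.4475)
  i=2: 1.8003·2.7295 − -0.0972·0.9941 = +5.0104 (running +7.4579)
  i=3: -0.0972·0.9019 − -2.0345·2.7295 = +5.4654 (running +12.9233)
  i=4: -2.0345·-1.6611 − -2.8090·0.9019 = +5.9130 (running +18.8363)
  i=5: -2.8090·-2.7992 − 1.5535·-1.6611 = +10.4434 (running +29.2797)
  i=6: 1.5535·-0.0195 − 2.4267·-2.7992 = +6.7625 (running +36.0422)
Area = |Σ|/2 = |36.0422|/2 = 18.0211

Area at t=0.395: 18.0211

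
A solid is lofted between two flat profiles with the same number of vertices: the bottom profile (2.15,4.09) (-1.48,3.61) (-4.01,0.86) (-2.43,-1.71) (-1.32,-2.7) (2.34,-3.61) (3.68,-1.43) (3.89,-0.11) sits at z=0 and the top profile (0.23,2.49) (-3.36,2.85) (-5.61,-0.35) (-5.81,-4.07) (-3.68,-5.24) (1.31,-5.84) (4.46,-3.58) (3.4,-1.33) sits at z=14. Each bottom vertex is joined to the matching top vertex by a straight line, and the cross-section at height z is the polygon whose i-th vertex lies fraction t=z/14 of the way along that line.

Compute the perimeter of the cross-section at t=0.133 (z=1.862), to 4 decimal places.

Perimeter at t=0.133: 24.6981

Cross-section at t=0.133: each vertex is (1-t)·p0[i] + t·p1[i].
  v1: (1-0.133)·(2.15,4.09) + 0.133·(0.23,2.49) = (1.8946,3.8772)
  v2: (1-0.133)·(-1.48,3.61) + 0.133·(-3.36,2.85) = (-1.7300,3.5089)
  v3: (1-0.133)·(-4.01,0.86) + 0.133·(-5.61,-0.35) = (-4.2228,0.6991)
  v4: (1-0.133)·(-2.43,-1.71) + 0.133·(-5.81,-4.07) = (-2.8795,-2.0239)
  v5: (1-0.133)·(-1.32,-2.7) + 0.133·(-3.68,-5.24) = (-1.6339,-3.0378)
  v6: (1-0.133)·(2.34,-3.61) + 0.133·(1.31,-5.84) = (2.2030,-3.9066)
  v7: (1-0.133)·(3.68,-1.43) + 0.133·(4.46,-3.58) = (3.7837,-1.7159)
  v8: (1-0.133)·(3.89,-0.11) + 0.133·(3.4,-1.33) = (3.8248,-0.2723)
Perimeter = Σ |v_{i+1} − v_i|:
  edge 1→2: √(-3.6247² + -0.3683²) = 3.6433 (running 3.6433)
  edge 2→3: √(-2.4928² + -2.8098²) = 3.7562 (running 7.3996)
  edge 3→4: √(1.3433² + -2.7229²) = 3.0362 (running 10.4358)
  edge 4→5: √(1.2457² + -1.0139²) = 1.6062 (running 12.0420)
  edge 5→6: √(3.8369² + -0.8688²) = 3.9340 (running 15.9760)
  edge 6→7: √(1.5807² + 2.1906²) = 2.7014 (running 18.6774)
  edge 7→8: √(0.0411² + 1.4437²) = 1.4443 (running 20.1217)
  edge 8→1: √(-1.9302² + 4.1495²) = 4.5764 (running 24.6981)
Perimeter = 24.6981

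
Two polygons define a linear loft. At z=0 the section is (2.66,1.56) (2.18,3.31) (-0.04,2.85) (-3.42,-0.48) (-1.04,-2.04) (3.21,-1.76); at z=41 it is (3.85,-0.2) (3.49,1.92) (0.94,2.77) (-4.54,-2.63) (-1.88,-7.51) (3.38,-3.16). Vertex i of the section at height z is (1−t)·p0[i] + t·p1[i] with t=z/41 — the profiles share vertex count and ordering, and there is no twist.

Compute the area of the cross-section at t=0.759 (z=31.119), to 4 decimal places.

Cross-section at t=0.759: each vertex is (1-t)·p0[i] + t·p1[i].
  v1: (1-0.759)·(2.66,1.56) + 0.759·(3.85,-0.2) = (3.5632,0.2242)
  v2: (1-0.759)·(2.18,3.31) + 0.759·(3.49,1.92) = (3.1743,2.2550)
  v3: (1-0.759)·(-0.04,2.85) + 0.759·(0.94,2.77) = (0.7038,2.7893)
  v4: (1-0.759)·(-3.42,-0.48) + 0.759·(-4.54,-2.63) = (-4.2701,-2.1119)
  v5: (1-0.759)·(-1.04,-2.04) + 0.759·(-1.88,-7.51) = (-1.6776,-6.1917)
  v6: (1-0.759)·(3.21,-1.76) + 0.759·(3.38,-3.16) = (3.3390,-2.8226)
Shoelace sum Σ(x_i·y_{i+1} − x_{i+1}·y_i):
  i=1: 3.5632·2.2550 − 3.1743·0.2242 = +7.3235 (running +7.3235)
  i=2: 3.1743·2.7893 − 0.7038·2.2550 = +7.2669 (running +14.5903)
  i=3: 0.7038·-2.1119 − -4.2701·2.7893 = +10.4241 (running +25.0144)
  i=4: -4.2701·-6.1917 − -1.6776·-2.1119 = +22.8964 (running +47.9108)
  i=5: -1.6776·-2.8226 − 3.3390·-6.1917 = +25.4095 (running +73.3203)
  i=6: 3.3390·0.2242 − 3.5632·-2.8226 = +10.8060 (running +84.1263)
Area = |Σ|/2 = |84.1263|/2 = 42.0631

Area at t=0.759: 42.0631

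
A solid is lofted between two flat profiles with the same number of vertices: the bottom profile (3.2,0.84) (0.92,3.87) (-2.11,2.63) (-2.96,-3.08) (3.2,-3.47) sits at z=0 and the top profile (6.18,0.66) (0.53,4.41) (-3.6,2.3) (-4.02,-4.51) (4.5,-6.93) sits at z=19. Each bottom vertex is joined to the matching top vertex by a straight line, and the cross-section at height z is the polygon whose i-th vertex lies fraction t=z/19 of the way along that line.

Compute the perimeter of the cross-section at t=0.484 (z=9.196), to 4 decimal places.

Perimeter at t=0.484: 28.7576

Cross-section at t=0.484: each vertex is (1-t)·p0[i] + t·p1[i].
  v1: (1-0.484)·(3.2,0.84) + 0.484·(6.18,0.66) = (4.6423,0.7529)
  v2: (1-0.484)·(0.92,3.87) + 0.484·(0.53,4.41) = (0.7312,4.1314)
  v3: (1-0.484)·(-2.11,2.63) + 0.484·(-3.6,2.3) = (-2.8312,2.4703)
  v4: (1-0.484)·(-2.96,-3.08) + 0.484·(-4.02,-4.51) = (-3.4730,-3.7721)
  v5: (1-0.484)·(3.2,-3.47) + 0.484·(4.5,-6.93) = (3.8292,-5.1446)
Perimeter = Σ |v_{i+1} − v_i|:
  edge 1→2: √(-3.9111² + 3.3785²) = 5.1682 (running 5.1682)
  edge 2→3: √(-3.5624² + -1.6611²) = 3.9306 (running 9.0989)
  edge 3→4: √(-0.6419² + -6.2424²) = 6.2753 (running 15.3742)
  edge 4→5: √(7.3022² + -1.3725²) = 7.4301 (running 22.8043)
  edge 5→1: √(0.8131² + 5.8975²) = 5.9533 (running 28.7576)
Perimeter = 28.7576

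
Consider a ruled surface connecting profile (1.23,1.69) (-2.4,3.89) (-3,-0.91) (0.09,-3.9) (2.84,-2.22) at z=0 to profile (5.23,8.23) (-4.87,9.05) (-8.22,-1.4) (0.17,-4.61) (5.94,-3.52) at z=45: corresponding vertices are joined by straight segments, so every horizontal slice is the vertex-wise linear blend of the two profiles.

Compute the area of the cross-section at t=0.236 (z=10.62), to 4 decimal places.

Area at t=0.236: 47.0220

Cross-section at t=0.236: each vertex is (1-t)·p0[i] + t·p1[i].
  v1: (1-0.236)·(1.23,1.69) + 0.236·(5.23,8.23) = (2.1740,3.2334)
  v2: (1-0.236)·(-2.4,3.89) + 0.236·(-4.87,9.05) = (-2.9829,5.1078)
  v3: (1-0.236)·(-3,-0.91) + 0.236·(-8.22,-1.4) = (-4.2319,-1.0256)
  v4: (1-0.236)·(0.09,-3.9) + 0.236·(0.17,-4.61) = (0.1089,-4.0676)
  v5: (1-0.236)·(2.84,-2.22) + 0.236·(5.94,-3.52) = (3.5716,-2.5268)
Shoelace sum Σ(x_i·y_{i+1} − x_{i+1}·y_i):
  i=1: 2.1740·5.1078 − -2.9829·3.2334 = +20.7494 (running +20.7494)
  i=2: -2.9829·-1.0256 − -4.2319·5.1078 = +24.6750 (running +45.4244)
  i=3: -4.2319·-4.0676 − 0.1089·-1.0256 = +17.3253 (running +62.7497)
  i=4: 0.1089·-2.5268 − 3.5716·-4.0676 = +14.2526 (running +77.0022)
  i=5: 3.5716·3.2334 − 2.1740·-2.5268 = +17.0418 (running +94.0441)
Area = |Σ|/2 = |94.0441|/2 = 47.0220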